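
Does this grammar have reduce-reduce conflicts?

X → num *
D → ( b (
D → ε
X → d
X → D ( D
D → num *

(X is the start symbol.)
Yes — I6: [D → num * .] vs [X → num * .]

Augment with X' → X and build the canonical LR(0) collection (I0 = CLOSURE({[X' → . X]}), then GOTO on every symbol after a dot until no new states appear). It has 13 states:
  I0: { [D → . ( b (], [D → . num *], [D → .], [X → . D ( D], [X → . d], [X → . num *], [X' → . X] }  — shift, reduce
  I1: { [D → ( . b (] }  — shift
  I2: { [X → D . ( D] }  — shift
  I3: { [X' → X .] }  — accept
  I4: { [X → d .] }  — reduce
  I5: { [D → num . *], [X → num . *] }  — shift
  I6: { [D → num * .], [X → num * .] }  — 2 reduces
  I7: { [D → . ( b (], [D → . num *], [D → .], [X → D ( . D] }  — shift, reduce
  I8: { [X → D ( D .] }  — reduce
  I9: { [D → num . *] }  — shift
  I10: { [D → num * .] }  — reduce
  I11: { [D → ( b . (] }  — shift
  I12: { [D → ( b ( .] }  — reduce

I6 contains complete items [D → num * .], [X → num * .] — reduce-reduce conflict.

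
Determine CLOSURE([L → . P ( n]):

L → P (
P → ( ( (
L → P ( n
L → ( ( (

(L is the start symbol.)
{ [L → . P ( n], [P → . ( ( (] }

Start with: [L → . P ( n]
  [L → . P ( n] has the dot before P: add [P → . ( ( (]
No further items can be added.

CLOSURE = { [L → . P ( n], [P → . ( ( (] }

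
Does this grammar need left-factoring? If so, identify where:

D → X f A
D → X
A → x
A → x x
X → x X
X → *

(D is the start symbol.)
Left-factoring is needed when two productions for the same non-terminal
share a common prefix on the right-hand side.

Productions for D:
  D → X f A
  D → X
Productions for A:
  A → x
  A → x x
Productions for X:
  X → x X
  X → *

Found common prefix 'X' in productions for D
Found common prefix 'x' in productions for A

Answer: Yes, D has productions with common prefix 'X'; A has productions with common prefix 'x'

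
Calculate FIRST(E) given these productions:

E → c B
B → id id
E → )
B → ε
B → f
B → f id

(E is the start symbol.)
From E → c B:
  - c is a terminal: add 'c' and stop
From E → ):
  - ')' is a terminal: add ')' and stop

Collecting: FIRST(E) = { ')', 'c' }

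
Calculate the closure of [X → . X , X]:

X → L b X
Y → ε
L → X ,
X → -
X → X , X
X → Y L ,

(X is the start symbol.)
{ [L → . X ,], [X → . -], [X → . L b X], [X → . X , X], [X → . Y L ,], [Y → .] }

To compute CLOSURE, for each item [A → α.Bβ] where B is a non-terminal, add [B → .γ] for all productions B → γ; repeat for the newly added items until nothing changes.

Start with: [X → . X , X]
  [X → . X , X] has the dot before X: add [X → . L b X], [X → . -], [X → . Y L ,]
  [X → . L b X] has the dot before L: add [L → . X ,]
  [X → . Y L ,] has the dot before Y: add [Y → .]
No further items can be added.

CLOSURE = { [L → . X ,], [X → . -], [X → . L b X], [X → . X , X], [X → . Y L ,], [Y → .] }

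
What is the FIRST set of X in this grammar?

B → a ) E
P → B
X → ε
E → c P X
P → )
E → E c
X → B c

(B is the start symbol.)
{ 'a', ε }

To compute FIRST(X), examine every production with X on the left-hand side, reading each right-hand side left to right until a non-nullable symbol is reached.

FIRST sets of the other non-terminals involved (by the same procedure, iterated to a fixed point):
  FIRST(B) = { 'a' }

From X → ε:
  - ε-production, so ε ∈ FIRST(X)
From X → B c:
  - B is a non-terminal: add FIRST(B) \ {ε} = { 'a' }
    B is not nullable, so stop

Collecting: FIRST(X) = { 'a', ε }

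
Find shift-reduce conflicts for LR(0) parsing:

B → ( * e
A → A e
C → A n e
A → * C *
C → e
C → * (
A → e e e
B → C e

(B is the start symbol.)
Yes — I6: [C → e .] vs [A → e . e e]

Augment with B' → B and build the canonical LR(0) collection (I0 = CLOSURE({[B' → . B]}), then GOTO on every symbol after a dot until no new states appear). It has 18 states:
  I0: { [A → . * C *], [A → . A e], [A → . e e e], [B → . ( * e], [B → . C e], [B' → . B], [C → . * (], [C → . A n e], [C → . e] }  — shift
  I1: { [B → ( . * e] }  — shift
  I2: { [A → * . C *], [A → . * C *], [A → . A e], [A → . e e e], [C → * . (], [C → . * (], [C → . A n e], [C → . e] }  — shift
  I3: { [A → A . e], [C → A . n e] }  — shift
  I4: { [B' → B .] }  — accept
  I5: { [B → C . e] }  — shift
  I6: { [A → e . e e], [C → e .] }  — shift, reduce
  I7: { [A → e e . e] }  — shift
  I8: { [A → e e e .] }  — reduce
  I9: { [B → C e .] }  — reduce
  I10: { [A → A e .] }  — reduce
  I11: { [C → A n . e] }  — shift
  I12: { [C → A n e .] }  — reduce
  I13: { [C → * ( .] }  — reduce
  I14: { [A → * C . *] }  — shift
  I15: { [A → * C * .] }  — reduce
  I16: { [B → ( * . e] }  — shift
  I17: { [B → ( * e .] }  — reduce

I6 contains reduce item [C → e .] and shift item [A → e . e e] — shift-reduce conflict.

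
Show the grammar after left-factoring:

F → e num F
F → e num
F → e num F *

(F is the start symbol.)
F → e num F'
F' → F F''
F'' → ε
F'' → *
F' → ε

Left-factoring transforms A → αβ₁ | αβ₂ into A → αA' and A' → β₁ | β₂
(α is the longest common prefix among the alternatives). Repeat until
no nonterminal has two alternatives with a common prefix.

Round 1: F has alternatives sharing prefix 'e num'. Introduce F': F → e num F'
  Add: F' → F
  Add: F' → ε
  Add: F' → F *

Round 2: F' has alternatives sharing prefix 'F'. Introduce F'': F' → F F''
  Add: F'' → ε
  Add: F'' → *

No remaining common prefixes — done.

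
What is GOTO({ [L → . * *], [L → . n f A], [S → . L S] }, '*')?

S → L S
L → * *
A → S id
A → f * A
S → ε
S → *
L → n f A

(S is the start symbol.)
{ [L → * . *] }

GOTO(I, '*') = CLOSURE({ [A → αX.β] : [A → α.Xβ] ∈ I, X = '*' })

Items with dot before '*', with the dot advanced:
  [L → . * *] → [L → * . *]
Closure adds nothing (no advanced item has the dot before a non-terminal).

GOTO = { [L → * . *] }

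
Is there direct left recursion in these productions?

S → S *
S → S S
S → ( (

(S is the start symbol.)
Direct left recursion occurs when N → N α for some non-terminal N (the right-hand side begins with the left-hand side itself).

S → S *: LEFT RECURSIVE (starts with S)
S → S S: LEFT RECURSIVE (starts with S)
S → ( (: starts with '('

The grammar has direct left recursion on: S.

Answer: Yes, S is left-recursive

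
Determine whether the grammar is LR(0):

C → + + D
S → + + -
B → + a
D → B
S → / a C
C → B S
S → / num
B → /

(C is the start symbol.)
Yes, the grammar is LR(0)

Augment with C' → C and build the canonical LR(0) collection (I0 = CLOSURE({[C' → . C]}), then GOTO on every symbol after a dot until no new states appear). It has 18 states:
  I0: { [B → . + a], [B → . /], [C → . + + D], [C → . B S], [C' → . C] }  — shift
  I1: { [B → + . a], [C → + . + D] }  — shift
  I2: { [B → / .] }  — reduce
  I3: { [C → B . S], [S → . + + -], [S → . / a C], [S → . / num] }  — shift
  I4: { [C' → C .] }  — accept
  I5: { [S → + . + -] }  — shift
  I6: { [S → / . a C], [S → / . num] }  — shift
  I7: { [C → B S .] }  — reduce
  I8: { [B → . + a], [B → . /], [C → . + + D], [C → . B S], [S → / a . C] }  — shift
  I9: { [S → / num .] }  — reduce
  I10: { [S → / a C .] }  — reduce
  I11: { [S → + + . -] }  — shift
  I12: { [S → + + - .] }  — reduce
  I13: { [B → . + a], [B → . /], [C → + + . D], [D → . B] }  — shift
  I14: { [B → + a .] }  — reduce
  I15: { [B → + . a] }  — shift
  I16: { [D → B .] }  — reduce
  I17: { [C → + + D .] }  — reduce

Every state is either a pure shift/goto state or contains exactly one complete item and nothing to shift — no conflicts. The grammar is LR(0).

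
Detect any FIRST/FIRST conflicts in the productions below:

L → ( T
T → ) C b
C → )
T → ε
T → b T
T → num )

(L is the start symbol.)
A FIRST/FIRST conflict occurs when two productions N → α and N → β for the same non-terminal have FIRST(α) ∩ FIRST(β) ≠ ∅ (with ε ∈ FIRST of a nullable right-hand side, so two nullable alternatives also conflict).

Productions for T:
  T → ) C b: FIRST = { ')' }
  T → ε: FIRST = { ε }
  T → b T: FIRST = { 'b' }
  T → num ): FIRST = { 'num' }
L, C have only one production, so no FIRST/FIRST conflict is possible there.

All alternatives of each non-terminal have pairwise disjoint FIRST sets.

Answer: No FIRST/FIRST conflicts.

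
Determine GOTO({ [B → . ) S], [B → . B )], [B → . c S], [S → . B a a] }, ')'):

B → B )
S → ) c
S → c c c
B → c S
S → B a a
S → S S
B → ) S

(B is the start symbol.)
{ [B → ) . S], [B → . ) S], [B → . B )], [B → . c S], [S → . ) c], [S → . B a a], [S → . S S], [S → . c c c] }

GOTO(I, ')') = CLOSURE({ [A → αX.β] : [A → α.Xβ] ∈ I, X = ')' })

Items with dot before ')', with the dot advanced:
  [B → . ) S] → [B → ) . S]
Closure of the advanced items:
  [B → ) . S] has the dot before S: add [S → . ) c], [S → . c c c], [S → . B a a], [S → . S S]
  [S → . B a a] has the dot before B: add [B → . B )], [B → . c S], [B → . ) S]

GOTO = { [B → ) . S], [B → . ) S], [B → . B )], [B → . c S], [S → . ) c], [S → . B a a], [S → . S S], [S → . c c c] }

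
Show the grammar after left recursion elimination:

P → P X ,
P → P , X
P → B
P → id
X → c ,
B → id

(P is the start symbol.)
P → B P'
P → id P'
P' → X , P'
P' → , X P'
P' → ε
X → c ,
B → id

P is directly left-recursive. The standard transformation for
  A → A α₁ | ... | A α_m | β₁ | ... | β_n
is
  A  → β₁ A' | ... | β_n A'
  A' → α₁ A' | ... | α_m A' | ε

P → B becomes P → B P'
P → id becomes P → id P'
P → P X , becomes P' → X , P'
P → P , X becomes P' → , X P'
Add P' → ε

Productions for other non-terminals are unchanged:
  X → c ,
  B → id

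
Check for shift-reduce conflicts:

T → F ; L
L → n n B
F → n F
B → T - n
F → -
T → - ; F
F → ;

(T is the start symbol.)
Yes — I1: [F → - .] vs [T → - . ; F]

Augment with T' → T and build the canonical LR(0) collection (I0 = CLOSURE({[T' → . T]}), then GOTO on every symbol after a dot until no new states appear). It has 18 states:
  I0: { [F → . -], [F → . ;], [F → . n F], [T → . - ; F], [T → . F ; L], [T' → . T] }  — shift
  I1: { [F → - .], [T → - . ; F] }  — shift, reduce
  I2: { [F → ; .] }  — reduce
  I3: { [T → F . ; L] }  — shift
  I4: { [T' → T .] }  — accept
  I5: { [F → . -], [F → . ;], [F → . n F], [F → n . F] }  — shift
  I6: { [F → - .] }  — reduce
  I7: { [F → n F .] }  — reduce
  I8: { [L → . n n B], [T → F ; . L] }  — shift
  I9: { [T → F ; L .] }  — reduce
  I10: { [L → n . n B] }  — shift
  I11: { [B → . T - n], [F → . -], [F → . ;], [F → . n F], [L → n n . B], [T → . - ; F], [T → . F ; L] }  — shift
  I12: { [L → n n B .] }  — reduce
  I13: { [B → T . - n] }  — shift
  I14: { [B → T - . n] }  — shift
  I15: { [B → T - n .] }  — reduce
  I16: { [F → . -], [F → . ;], [F → . n F], [T → - ; . F] }  — shift
  I17: { [T → - ; F .] }  — reduce

I1 contains reduce item [F → - .] and shift item [T → - . ; F] — shift-reduce conflict.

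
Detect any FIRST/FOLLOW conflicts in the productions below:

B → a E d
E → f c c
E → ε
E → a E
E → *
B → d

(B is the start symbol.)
Nullable non-terminals: E.

E: nullable alternative(s) E → ε; FOLLOW(E) = { 'd' }
  E → f c c: FIRST \ {ε} = { 'f' } — disjoint from FOLLOW(E)
  E → ε: FIRST \ {ε} = { } — this is the only nullable alternative, skip
  E → a E: FIRST \ {ε} = { 'a' } — disjoint from FOLLOW(E)
  E → *: FIRST \ {ε} = { '*' } — disjoint from FOLLOW(E)

B has no nullable alternative, so no FIRST/FOLLOW check is needed there.

No FIRST/FOLLOW conflicts found.

Answer: No FIRST/FOLLOW conflicts.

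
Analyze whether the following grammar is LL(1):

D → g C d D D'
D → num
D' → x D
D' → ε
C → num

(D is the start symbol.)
Relevant sets:
  FOLLOW(D') = { $, 'x' }

For D:
  PREDICT(D → g C d D D') = { 'g' }
  PREDICT(D → num) = { 'num' }
For D':
  PREDICT(D' → x D) = { 'x' }
  PREDICT(D' → ε) = { $, 'x' }
C has a single production, so nothing to check there.

Conflict found: Predict set conflict for D': { 'x' }
The grammar is NOT LL(1).

Answer: No. Predict set conflict for D': { 'x' }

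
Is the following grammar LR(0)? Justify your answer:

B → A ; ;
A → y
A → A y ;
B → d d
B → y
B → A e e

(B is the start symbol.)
A grammar is LR(0) if no state in the canonical LR(0) collection has:
  - both a shift item (dot before a terminal) and a complete item (shift-reduce conflict), or
  - two or more complete items (reduce-reduce conflict; the accept item [B' → B .] counts as a complete item here).

Augment with B' → B and build the canonical LR(0) collection (I0 = CLOSURE({[B' → . B]}), then GOTO on every symbol after a dot until no new states appear). It has 12 states:
  I0: { [A → . A y ;], [A → . y], [B → . A ; ;], [B → . A e e], [B → . d d], [B → . y], [B' → . B] }  — shift
  I1: { [A → A . y ;], [B → A . ; ;], [B → A . e e] }  — shift
  I2: { [B' → B .] }  — accept
  I3: { [B → d . d] }  — shift
  I4: { [A → y .], [B → y .] }  — 2 reduces
  I5: { [B → d d .] }  — reduce
  I6: { [B → A ; . ;] }  — shift
  I7: { [B → A e . e] }  — shift
  I8: { [A → A y . ;] }  — shift
  I9: { [A → A y ; .] }  — reduce
  I10: { [B → A e e .] }  — reduce
  I11: { [B → A ; ; .] }  — reduce

Conflict in state I4:
  Reduce-reduce conflict: [A → y .] and [B → y .]
So the grammar is NOT LR(0).

Answer: No. Reduce-reduce conflict: [A → y .] and [B → y .]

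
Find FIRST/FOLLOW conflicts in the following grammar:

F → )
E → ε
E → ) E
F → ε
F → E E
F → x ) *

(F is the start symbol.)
Nullable non-terminals: E, F.
FIRST sets used below: FIRST(E) = { ')', ε }

E: nullable alternative(s) E → ε; FOLLOW(E) = { $, ')' }
  E → ε: FIRST \ {ε} = { } — this is the only nullable alternative, skip
  E → ) E: FIRST \ {ε} = { ')' } — overlaps FOLLOW(E) on { ')' }: CONFLICT

F: nullable alternative(s) F → ε, F → E E; FOLLOW(F) = { $ }
  F → ): FIRST \ {ε} = { ')' } — disjoint from FOLLOW(F)
  F → ε: FIRST \ {ε} = { } — disjoint from FOLLOW(F)
  F → E E: FIRST \ {ε} = { ')' } — disjoint from FOLLOW(F)
  F → x ) *: FIRST \ {ε} = { 'x' } — disjoint from FOLLOW(F)

So the grammar has 1 FIRST/FOLLOW conflict (marked CONFLICT above).

Answer: Yes. E → ')' E with FOLLOW(E) on { ')' }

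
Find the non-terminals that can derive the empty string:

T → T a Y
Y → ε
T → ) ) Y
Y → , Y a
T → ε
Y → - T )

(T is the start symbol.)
ε-productions: Y → ε, T → ε
So Y, T are immediately nullable.
Every non-terminal is now nullable.
Nullable = { 'T', 'Y' }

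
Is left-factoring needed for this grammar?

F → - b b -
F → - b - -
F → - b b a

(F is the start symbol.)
Yes, F has productions with common prefix '- b'

Left-factoring is needed when two productions for the same non-terminal
share a common prefix on the right-hand side.

Productions for F:
  F → - b b -
  F → - b - -
  F → - b b a

Found common prefix '- b' in productions for F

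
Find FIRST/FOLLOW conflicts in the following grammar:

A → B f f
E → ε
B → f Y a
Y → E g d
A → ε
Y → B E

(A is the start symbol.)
A FIRST/FOLLOW conflict occurs when a non-terminal N has a nullable alternative N → β (β ⇒* ε) and another alternative N → α with FIRST(α) ∩ FOLLOW(N) ≠ ∅: on such a lookahead the parser cannot decide between expanding α and letting N vanish via β.

Nullable non-terminals: A, E.
FIRST sets used below: FIRST(B) = { 'f' }

A: nullable alternative(s) A → ε; FOLLOW(A) = { $ }
  A → B f f: FIRST \ {ε} = { 'f' } — disjoint from FOLLOW(A)
  A → ε: FIRST \ {ε} = { } — this is the only nullable alternative, skip
E has a nullable alternative but only one production, so nothing to check.

B, Y have no nullable alternative, so no FIRST/FOLLOW check is needed there.

No FIRST/FOLLOW conflicts found.

Answer: No FIRST/FOLLOW conflicts.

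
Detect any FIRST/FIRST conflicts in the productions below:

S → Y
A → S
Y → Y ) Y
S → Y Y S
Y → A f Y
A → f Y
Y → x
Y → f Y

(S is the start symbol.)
FIRST sets of the non-terminals at (or reachable through a nullable prefix from) the front of some alternative:
  FIRST(Y) = { 'f', 'x' }
  FIRST(S) = { 'f', 'x' }
  FIRST(A) = { 'f', 'x' }

Productions for S:
  S → Y: FIRST = { 'f', 'x' }
  S → Y Y S: FIRST = { 'f', 'x' }
Productions for A:
  A → S: FIRST = { 'f', 'x' }
  A → f Y: FIRST = { 'f' }
Productions for Y:
  Y → Y ) Y: FIRST = { 'f', 'x' }
  Y → A f Y: FIRST = { 'f', 'x' }
  Y → x: FIRST = { 'x' }
  Y → f Y: FIRST = { 'f' }

Conflict for S: S → Y and S → Y Y S
  Overlap: { 'f', 'x' }
Conflict for A: A → S and A → f Y
  Overlap: { 'f' }
Conflict for Y: Y → Y ) Y and Y → A f Y
  Overlap: { 'f', 'x' }
Conflict for Y: Y → Y ) Y and Y → x
  Overlap: { 'x' }
Conflict for Y: Y → Y ) Y and Y → f Y
  Overlap: { 'f' }
Conflict for Y: Y → A f Y and Y → x
  Overlap: { 'x' }
Conflict for Y: Y → A f Y and Y → f Y
  Overlap: { 'f' }

Answer: Yes. S → Y / S → Y Y S on { 'f', 'x' }; A → S / A → f Y on { 'f' }; Y → Y ')' Y / Y → A f Y on { 'f', 'x' }; Y → Y ')' Y / Y → x on { 'x' }; Y → Y ')' Y / Y → f Y on { 'f' }; Y → A f Y / Y → x on { 'x' }; Y → A f Y / Y → f Y on { 'f' }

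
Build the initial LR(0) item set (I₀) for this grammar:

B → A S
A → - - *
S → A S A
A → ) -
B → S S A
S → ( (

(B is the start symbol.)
First, augment the grammar with B' → B
I₀ = CLOSURE({ [B' → . B] }):
  [B' → . B] has the dot before B: add [B → . A S], [B → . S S A]
  [B → . A S] has the dot before A: add [A → . - - *], [A → . ) -]
  [B → . S S A] has the dot before S: add [S → . A S A], [S → . ( (]
No further items can be added.

I₀ = { [A → . ) -], [A → . - - *], [B → . A S], [B → . S S A], [B' → . B], [S → . ( (], [S → . A S A] }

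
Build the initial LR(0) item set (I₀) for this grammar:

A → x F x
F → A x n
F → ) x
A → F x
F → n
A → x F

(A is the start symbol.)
{ [A → . F x], [A → . x F x], [A → . x F], [A' → . A], [F → . ) x], [F → . A x n], [F → . n] }

First, augment the grammar with A' → A
I₀ = CLOSURE({ [A' → . A] }):
  [A' → . A] has the dot before A: add [A → . x F x], [A → . F x], [A → . x F]
  [A → . F x] has the dot before F: add [F → . A x n], [F → . ) x], [F → . n]
No further items can be added.

I₀ = { [A → . F x], [A → . x F x], [A → . x F], [A' → . A], [F → . ) x], [F → . A x n], [F → . n] }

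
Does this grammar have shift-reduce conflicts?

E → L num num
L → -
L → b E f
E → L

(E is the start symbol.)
Augment with E' → E and build the canonical LR(0) collection (I0 = CLOSURE({[E' → . E]}), then GOTO on every symbol after a dot until no new states appear). It has 9 states:
  I0: { [E → . L num num], [E → . L], [E' → . E], [L → . -], [L → . b E f] }  — shift
  I1: { [L → - .] }  — reduce
  I2: { [E' → E .] }  — accept
  I3: { [E → L . num num], [E → L .] }  — shift, reduce
  I4: { [E → . L num num], [E → . L], [L → . -], [L → . b E f], [L → b . E f] }  — shift
  I5: { [L → b E . f] }  — shift
  I6: { [L → b E f .] }  — reduce
  I7: { [E → L num . num] }  — shift
  I8: { [E → L num num .] }  — reduce

I3 contains reduce item [E → L .] and shift item [E → L . num num] — shift-reduce conflict.

Answer: Yes — I3: [E → L .] vs [E → L . num num]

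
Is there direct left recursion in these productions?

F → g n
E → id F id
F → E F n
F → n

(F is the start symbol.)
Direct left recursion occurs when N → N α for some non-terminal N (the right-hand side begins with the left-hand side itself).

F → g n: starts with g
E → id F id: starts with id
F → E F n: starts with E
F → n: starts with n

No direct left recursion found.

Answer: No direct left recursion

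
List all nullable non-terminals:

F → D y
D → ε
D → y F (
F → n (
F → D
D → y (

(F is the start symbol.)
ε-productions: D → ε
So D is immediately nullable.
F → D: every symbol on the right is nullable, so F is nullable too.
Every non-terminal is now nullable.
Nullable = { 'D', 'F' }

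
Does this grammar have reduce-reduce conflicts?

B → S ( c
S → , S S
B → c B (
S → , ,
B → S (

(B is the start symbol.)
No reduce-reduce conflicts

Augment with B' → B and build the canonical LR(0) collection (I0 = CLOSURE({[B' → . B]}), then GOTO on every symbol after a dot until no new states appear). It has 12 states:
  I0: { [B → . S ( c], [B → . S (], [B → . c B (], [B' → . B], [S → . , ,], [S → . , S S] }  — shift
  I1: { [S → , . ,], [S → , . S S], [S → . , ,], [S → . , S S] }  — shift
  I2: { [B' → B .] }  — accept
  I3: { [B → S . ( c], [B → S . (] }  — shift
  I4: { [B → . S ( c], [B → . S (], [B → . c B (], [B → c . B (], [S → . , ,], [S → . , S S] }  — shift
  I5: { [B → c B . (] }  — shift
  I6: { [B → c B ( .] }  — reduce
  I7: { [B → S ( . c], [B → S ( .] }  — shift, reduce
  I8: { [B → S ( c .] }  — reduce
  I9: { [S → , , .], [S → , . ,], [S → , . S S], [S → . , ,], [S → . , S S] }  — shift, reduce
  I10: { [S → , S . S], [S → . , ,], [S → . , S S] }  — shift
  I11: { [S → , S S .] }  — reduce

No state contains more than one complete item.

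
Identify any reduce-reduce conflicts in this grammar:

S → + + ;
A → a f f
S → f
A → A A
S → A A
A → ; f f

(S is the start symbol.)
Yes — I9: [A → A A .] vs [S → A A .]

A reduce-reduce conflict occurs when an LR(0) state has two complete items [A → α .] and [B → β .] — both call for a reduction, and with no lookahead the parser cannot choose between them.

Augment with S' → S and build the canonical LR(0) collection (I0 = CLOSURE({[S' → . S]}), then GOTO on every symbol after a dot until no new states appear). It has 15 states:
  I0: { [A → . ; f f], [A → . A A], [A → . a f f], [S → . + + ;], [S → . A A], [S → . f], [S' → . S] }  — shift
  I1: { [S → + . + ;] }  — shift
  I2: { [A → ; . f f] }  — shift
  I3: { [A → . ; f f], [A → . A A], [A → . a f f], [A → A . A], [S → A . A] }  — shift
  I4: { [S' → S .] }  — accept
  I5: { [A → a . f f] }  — shift
  I6: { [S → f .] }  — reduce
  I7: { [A → a f . f] }  — shift
  I8: { [A → a f f .] }  — reduce
  I9: { [A → . ; f f], [A → . A A], [A → . a f f], [A → A . A], [A → A A .], [S → A A .] }  — shift, 2 reduces
  I10: { [A → . ; f f], [A → . A A], [A → . a f f], [A → A . A], [A → A A .] }  — shift, reduce
  I11: { [A → ; f . f] }  — shift
  I12: { [A → ; f f .] }  — reduce
  I13: { [S → + + . ;] }  — shift
  I14: { [S → + + ; .] }  — reduce

I9 contains complete items [A → A A .], [S → A A .] — reduce-reduce conflict.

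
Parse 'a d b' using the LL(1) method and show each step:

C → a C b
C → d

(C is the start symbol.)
Stack is shown with the top on the left.

Stack    Input    Action
------------------------
C $      a d b $  output C → a C b
a C b $  a d b $  match 'a'
C b $    d b $    output C → d
d b $    d b $    match 'd'
b $      b $      match 'b'
$        $        accept

The string is accepted.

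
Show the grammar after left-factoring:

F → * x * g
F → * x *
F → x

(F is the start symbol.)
Left-factoring transforms A → αβ₁ | αβ₂ into A → αA' and A' → β₁ | β₂
(α is the longest common prefix among the alternatives). Repeat until
no nonterminal has two alternatives with a common prefix.

Round 1: F has alternatives sharing prefix '* x *'. Introduce F': F → * x * F'
  Add: F' → g
  Add: F' → ε

No remaining common prefixes — done.

Resulting grammar:
F → * x * F'
F' → g
F' → ε
F → x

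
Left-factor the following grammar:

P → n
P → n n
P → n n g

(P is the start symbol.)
Left-factoring transforms A → αβ₁ | αβ₂ into A → αA' and A' → β₁ | β₂
(α is the longest common prefix among the alternatives). Repeat until
no nonterminal has two alternatives with a common prefix.

Round 1: P has alternatives sharing prefix 'n'. Introduce P': P → n P'
  Add: P' → ε
  Add: P' → n
  Add: P' → n g

Round 2: P' has alternatives sharing prefix 'n'. Introduce P'': P' → n P''
  Add: P'' → ε
  Add: P'' → g

No remaining common prefixes — done.

Resulting grammar:
P → n P'
P' → ε
P' → n P''
P'' → ε
P'' → g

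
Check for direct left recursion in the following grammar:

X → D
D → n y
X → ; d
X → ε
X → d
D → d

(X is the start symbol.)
No direct left recursion

Direct left recursion occurs when N → N α for some non-terminal N (the right-hand side begins with the left-hand side itself).

X → D: starts with D
D → n y: starts with n
X → ; d: starts with ';'
X → ε: starts with ε
X → d: starts with d
D → d: starts with d

No direct left recursion found.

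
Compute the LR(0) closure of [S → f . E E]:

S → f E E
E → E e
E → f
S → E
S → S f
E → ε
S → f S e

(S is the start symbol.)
{ [E → . E e], [E → . f], [E → .], [S → f . E E] }

Start with: [S → f . E E]
  [S → f . E E] has the dot before E: add [E → . E e], [E → . f], [E → .]
No further items can be added.

CLOSURE = { [E → . E e], [E → . f], [E → .], [S → f . E E] }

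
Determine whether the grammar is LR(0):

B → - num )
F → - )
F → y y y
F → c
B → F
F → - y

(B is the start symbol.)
Augment with B' → B and build the canonical LR(0) collection (I0 = CLOSURE({[B' → . B]}), then GOTO on every symbol after a dot until no new states appear). It has 12 states:
  I0: { [B → . - num )], [B → . F], [B' → . B], [F → . - )], [F → . - y], [F → . c], [F → . y y y] }  — shift
  I1: { [B → - . num )], [F → - . )], [F → - . y] }  — shift
  I2: { [B' → B .] }  — accept
  I3: { [B → F .] }  — reduce
  I4: { [F → c .] }  — reduce
  I5: { [F → y . y y] }  — shift
  I6: { [F → y y . y] }  — shift
  I7: { [F → y y y .] }  — reduce
  I8: { [F → - ) .] }  — reduce
  I9: { [B → - num . )] }  — shift
  I10: { [F → - y .] }  — reduce
  I11: { [B → - num ) .] }  — reduce

Every state is either a pure shift/goto state or contains exactly one complete item and nothing to shift — no conflicts. The grammar is LR(0).

Answer: Yes, the grammar is LR(0)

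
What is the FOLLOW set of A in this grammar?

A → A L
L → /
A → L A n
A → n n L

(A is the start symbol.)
To compute FOLLOW(A), find every occurrence of A on a right-hand side N → α A β: add FIRST(β) \ {ε}, and if β is empty or nullable also add FOLLOW(N). Iterate to a fixed point.

A is the start symbol, so $ ∈ FOLLOW(A).
In A → A L: A is followed by L, add FIRST(L) \ {ε} = { '/' }
In A → L A n: A is followed by n, add FIRST(n) \ {ε} = { 'n' }

Taking the union: FOLLOW(A) = { $, '/', 'n' }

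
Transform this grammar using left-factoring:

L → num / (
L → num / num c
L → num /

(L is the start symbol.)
Left-factoring transforms A → αβ₁ | αβ₂ into A → αA' and A' → β₁ | β₂
(α is the longest common prefix among the alternatives). Repeat until
no nonterminal has two alternatives with a common prefix.

Round 1: L has alternatives sharing prefix 'num /'. Introduce L': L → num / L'
  Add: L' → (
  Add: L' → num c
  Add: L' → ε

No remaining common prefixes — done.

Resulting grammar:
L → num / L'
L' → (
L' → num c
L' → ε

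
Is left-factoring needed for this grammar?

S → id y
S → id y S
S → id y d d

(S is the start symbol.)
Left-factoring is needed when two productions for the same non-terminal
share a common prefix on the right-hand side.

Productions for S:
  S → id y
  S → id y S
  S → id y d d

Found common prefix 'id y' in productions for S

Answer: Yes, S has productions with common prefix 'id y'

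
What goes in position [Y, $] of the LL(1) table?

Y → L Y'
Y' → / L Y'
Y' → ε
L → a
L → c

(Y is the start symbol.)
Empty (error entry)

To find M[Y, $], we find productions for Y where $ is in the predict set (PREDICT(N → α) = (FIRST(α) \ {ε}) ∪ (FOLLOW(N) if α ⇒* ε)).

Relevant sets:
  FIRST(L) = { 'a', 'c' }

Y → L Y': PREDICT = { 'a', 'c' }

M[Y, $] is empty (no production applies)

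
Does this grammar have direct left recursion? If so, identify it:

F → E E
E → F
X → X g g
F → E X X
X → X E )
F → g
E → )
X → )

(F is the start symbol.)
Direct left recursion occurs when N → N α for some non-terminal N (the right-hand side begins with the left-hand side itself).

F → E E: starts with E
E → F: starts with F
X → X g g: LEFT RECURSIVE (starts with X)
F → E X X: starts with E
X → X E ): LEFT RECURSIVE (starts with X)
F → g: starts with g
E → ): starts with ')'
X → ): starts with ')'

The grammar has direct left recursion on: X.

Answer: Yes, X is left-recursive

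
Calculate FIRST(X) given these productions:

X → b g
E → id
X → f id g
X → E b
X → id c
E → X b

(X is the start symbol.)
To compute FIRST(X), examine every production with X on the left-hand side, reading each right-hand side left to right until a non-nullable symbol is reached.

FIRST sets of the other non-terminals involved (by the same procedure, iterated to a fixed point):
  FIRST(E) = { 'b', 'f', 'id' }

From X → b g:
  - b is a terminal: add 'b' and stop
From X → f id g:
  - f is a terminal: add 'f' and stop
From X → E b:
  - E is a non-terminal: add FIRST(E) \ {ε} = { 'b', 'f', 'id' }
    E is not nullable, so stop
From X → id c:
  - id is a terminal: add 'id' and stop

Collecting: FIRST(X) = { 'b', 'f', 'id' }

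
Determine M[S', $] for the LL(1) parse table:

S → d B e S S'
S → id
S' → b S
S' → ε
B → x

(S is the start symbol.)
S' → ε

To find M[S', $], we find productions for S' where $ is in the predict set (PREDICT(N → α) = (FIRST(α) \ {ε}) ∪ (FOLLOW(N) if α ⇒* ε)).

Relevant sets:
  FOLLOW(S') = { $, 'b' }

S' → b S: PREDICT = { 'b' }
S' → ε: PREDICT = { $, 'b' }
  $ is in predict set, so this production goes in M[S', $]

M[S', $] = S' → ε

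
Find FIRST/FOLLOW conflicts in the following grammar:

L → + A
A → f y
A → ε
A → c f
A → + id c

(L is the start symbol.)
A FIRST/FOLLOW conflict occurs when a non-terminal N has a nullable alternative N → β (β ⇒* ε) and another alternative N → α with FIRST(α) ∩ FOLLOW(N) ≠ ∅: on such a lookahead the parser cannot decide between expanding α and letting N vanish via β.

Nullable non-terminals: A.

A: nullable alternative(s) A → ε; FOLLOW(A) = { $ }
  A → f y: FIRST \ {ε} = { 'f' } — disjoint from FOLLOW(A)
  A → ε: FIRST \ {ε} = { } — this is the only nullable alternative, skip
  A → c f: FIRST \ {ε} = { 'c' } — disjoint from FOLLOW(A)
  A → + id c: FIRST \ {ε} = { '+' } — disjoint from FOLLOW(A)

L has no nullable alternative, so no FIRST/FOLLOW check is needed there.

No FIRST/FOLLOW conflicts found.

Answer: No FIRST/FOLLOW conflicts.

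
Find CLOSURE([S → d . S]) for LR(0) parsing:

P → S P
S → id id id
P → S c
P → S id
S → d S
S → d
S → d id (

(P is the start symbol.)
{ [S → . d S], [S → . d id (], [S → . d], [S → . id id id], [S → d . S] }

To compute CLOSURE, for each item [A → α.Bβ] where B is a non-terminal, add [B → .γ] for all productions B → γ; repeat for the newly added items until nothing changes.

Start with: [S → d . S]
  [S → d . S] has the dot before S: add [S → . id id id], [S → . d S], [S → . d], [S → . d id (]
No further items can be added.

CLOSURE = { [S → . d S], [S → . d id (], [S → . d], [S → . id id id], [S → d . S] }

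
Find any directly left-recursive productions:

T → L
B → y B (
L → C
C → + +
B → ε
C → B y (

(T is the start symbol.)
T → L: starts with L
B → y B (: starts with y
L → C: starts with C
C → + +: starts with '+'
B → ε: starts with ε
C → B y (: starts with B

No direct left recursion found.

Answer: No direct left recursion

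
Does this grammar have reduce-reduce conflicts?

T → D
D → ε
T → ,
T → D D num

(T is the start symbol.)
Yes — I2: [D → .] vs [T → D .]

Augment with T' → T and build the canonical LR(0) collection (I0 = CLOSURE({[T' → . T]}), then GOTO on every symbol after a dot until no new states appear). It has 6 states:
  I0: { [D → .], [T → . ,], [T → . D D num], [T → . D], [T' → . T] }  — shift, reduce
  I1: { [T → , .] }  — reduce
  I2: { [D → .], [T → D . D num], [T → D .] }  — 2 reduces
  I3: { [T' → T .] }  — accept
  I4: { [T → D D . num] }  — shift
  I5: { [T → D D num .] }  — reduce

I2 contains complete items [D → .], [T → D .] — reduce-reduce conflict.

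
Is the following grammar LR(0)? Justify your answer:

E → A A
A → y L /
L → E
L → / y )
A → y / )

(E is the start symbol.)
A grammar is LR(0) if no state in the canonical LR(0) collection has:
  - both a shift item (dot before a terminal) and a complete item (shift-reduce conflict), or
  - two or more complete items (reduce-reduce conflict; the accept item [E' → E .] counts as a complete item here).

Augment with E' → E and build the canonical LR(0) collection (I0 = CLOSURE({[E' → . E]}), then GOTO on every symbol after a dot until no new states appear). It has 12 states:
  I0: { [A → . y / )], [A → . y L /], [E → . A A], [E' → . E] }  — shift
  I1: { [A → . y / )], [A → . y L /], [E → A . A] }  — shift
  I2: { [E' → E .] }  — accept
  I3: { [A → . y / )], [A → . y L /], [A → y . / )], [A → y . L /], [E → . A A], [L → . / y )], [L → . E] }  — shift
  I4: { [A → y / . )], [L → / . y )] }  — shift
  I5: { [L → E .] }  — reduce
  I6: { [A → y L . /] }  — shift
  I7: { [A → y L / .] }  — reduce
  I8: { [A → y / ) .] }  — reduce
  I9: { [L → / y . )] }  — shift
  I10: { [L → / y ) .] }  — reduce
  I11: { [E → A A .] }  — reduce

Every state is either a pure shift/goto state or contains exactly one complete item and nothing to shift — no conflicts. The grammar is LR(0).

Answer: Yes, the grammar is LR(0)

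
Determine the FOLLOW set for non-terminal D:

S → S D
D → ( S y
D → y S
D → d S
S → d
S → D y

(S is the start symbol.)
{ $, '(', 'd', 'y' }

In S → S D: D is at the end, add FOLLOW(S)
In S → D y: D is followed by y, add FIRST(y) \ {ε} = { 'y' }

The FOLLOW sets referred to above (computed the same way, to a fixed point):
  FOLLOW(S) = { $, '(', 'd', 'y' }

Taking the union: FOLLOW(D) = { $, '(', 'd', 'y' }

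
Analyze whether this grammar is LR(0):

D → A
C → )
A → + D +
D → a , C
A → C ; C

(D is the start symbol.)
Yes, the grammar is LR(0)

Augment with D' → D and build the canonical LR(0) collection (I0 = CLOSURE({[D' → . D]}), then GOTO on every symbol after a dot until no new states appear). It has 13 states:
  I0: { [A → . + D +], [A → . C ; C], [C → . )], [D → . A], [D → . a , C], [D' → . D] }  — shift
  I1: { [C → ) .] }  — reduce
  I2: { [A → + . D +], [A → . + D +], [A → . C ; C], [C → . )], [D → . A], [D → . a , C] }  — shift
  I3: { [D → A .] }  — reduce
  I4: { [A → C . ; C] }  — shift
  I5: { [D' → D .] }  — accept
  I6: { [D → a . , C] }  — shift
  I7: { [C → . )], [D → a , . C] }  — shift
  I8: { [D → a , C .] }  — reduce
  I9: { [A → C ; . C], [C → . )] }  — shift
  I10: { [A → C ; C .] }  — reduce
  I11: { [A → + D . +] }  — shift
  I12: { [A → + D + .] }  — reduce

Every state is either a pure shift/goto state or contains exactly one complete item and nothing to shift — no conflicts. The grammar is LR(0).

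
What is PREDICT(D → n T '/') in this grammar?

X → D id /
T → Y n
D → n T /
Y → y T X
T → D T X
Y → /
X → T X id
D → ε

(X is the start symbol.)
{ 'n' }

PREDICT(D → n T '/') = (FIRST(RHS) \ {ε}) ∪ (FOLLOW(D) if ε ∈ FIRST(RHS), i.e. RHS ⇒* ε)
FIRST(n T '/') = { 'n' }
ε ∉ FIRST(n T '/'), so FOLLOW(D) is not added.
PREDICT(D → n T '/') = { 'n' }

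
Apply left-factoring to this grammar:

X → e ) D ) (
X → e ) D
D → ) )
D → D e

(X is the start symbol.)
X → e ) D X'
X' → ) (
X' → ε
D → ) )
D → D e

Left-factoring transforms A → αβ₁ | αβ₂ into A → αA' and A' → β₁ | β₂
(α is the longest common prefix among the alternatives). Repeat until
no nonterminal has two alternatives with a common prefix.

Round 1: X has alternatives sharing prefix 'e ) D'. Introduce X': X → e ) D X'
  Add: X' → ) (
  Add: X' → ε

No remaining common prefixes — done.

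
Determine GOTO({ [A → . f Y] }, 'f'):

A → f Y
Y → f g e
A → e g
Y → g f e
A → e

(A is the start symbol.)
{ [A → f . Y], [Y → . f g e], [Y → . g f e] }

GOTO(I, 'f') = CLOSURE({ [A → αX.β] : [A → α.Xβ] ∈ I, X = 'f' })

Items with dot before 'f', with the dot advanced:
  [A → . f Y] → [A → f . Y]
Closure of the advanced items:
  [A → f . Y] has the dot before Y: add [Y → . f g e], [Y → . g f e]

GOTO = { [A → f . Y], [Y → . f g e], [Y → . g f e] }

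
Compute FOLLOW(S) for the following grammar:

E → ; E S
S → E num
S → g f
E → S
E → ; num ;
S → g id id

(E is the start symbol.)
In E → ; E S: S is at the end, add FOLLOW(E)
In E → S: S is at the end, add FOLLOW(E)

The FOLLOW sets referred to above (computed the same way, to a fixed point):
  FOLLOW(E) = { $, ';', 'g', 'num' }

Taking the union: FOLLOW(S) = { $, ';', 'g', 'num' }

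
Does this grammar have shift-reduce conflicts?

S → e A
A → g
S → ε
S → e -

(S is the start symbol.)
Yes — I0: [S → .] vs [S → . e -]

A shift-reduce conflict occurs when an LR(0) state has both:
  - a complete (reduce) item [A → α .] (dot at the end), and
  - a shift item [B → β . c γ] (dot before a terminal).

Augment with S' → S and build the canonical LR(0) collection (I0 = CLOSURE({[S' → . S]}), then GOTO on every symbol after a dot until no new states appear). It has 6 states:
  I0: { [S → . e -], [S → . e A], [S → .], [S' → . S] }  — shift, reduce
  I1: { [S' → S .] }  — accept
  I2: { [A → . g], [S → e . -], [S → e . A] }  — shift
  I3: { [S → e - .] }  — reduce
  I4: { [S → e A .] }  — reduce
  I5: { [A → g .] }  — reduce

I0 contains reduce item [S → .] and shift items [S → . e -], [S → . e A] — shift-reduce conflict.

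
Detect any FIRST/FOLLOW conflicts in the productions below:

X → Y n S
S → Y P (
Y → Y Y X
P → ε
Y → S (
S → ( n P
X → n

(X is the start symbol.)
No FIRST/FOLLOW conflicts.

A FIRST/FOLLOW conflict occurs when a non-terminal N has a nullable alternative N → β (β ⇒* ε) and another alternative N → α with FIRST(α) ∩ FOLLOW(N) ≠ ∅: on such a lookahead the parser cannot decide between expanding α and letting N vanish via β.

Nullable non-terminals: P.
P has a nullable alternative but only one production, so nothing to check.

S, X, Y have no nullable alternative, so no FIRST/FOLLOW check is needed there.

No FIRST/FOLLOW conflicts found.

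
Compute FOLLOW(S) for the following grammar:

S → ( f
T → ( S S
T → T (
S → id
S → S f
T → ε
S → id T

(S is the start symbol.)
{ $, '(', 'f', 'id' }

S is the start symbol, so $ ∈ FOLLOW(S).
In T → ( S S: S is followed by S, add FIRST(S) \ {ε} = { '(', 'id' }
In T → ( S S: S is at the end, add FOLLOW(T)
In S → S f: S is followed by f, add FIRST(f) \ {ε} = { 'f' }

The FOLLOW sets referred to above (computed the same way, to a fixed point):
  FOLLOW(T) = { $, '(', 'f', 'id' }

Taking the union: FOLLOW(S) = { $, '(', 'f', 'id' }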